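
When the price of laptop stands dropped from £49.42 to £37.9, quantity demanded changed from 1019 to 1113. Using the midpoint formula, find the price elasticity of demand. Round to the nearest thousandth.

%Δq = (1113 − 1019)/[(1019 + 1113)/2] = 94/1066 ≈ 0.0882.
%ΔP = (37.9 − 49.42)/[(49.42 + 37.9)/2] = -11.52/43.66 ≈ -0.2639.
Arc elasticity E = %Δq/%ΔP ≈ 0.0882/-0.2639 ≈ -0.334.
|E| < 1: demand is inelastic over this range.

-0.334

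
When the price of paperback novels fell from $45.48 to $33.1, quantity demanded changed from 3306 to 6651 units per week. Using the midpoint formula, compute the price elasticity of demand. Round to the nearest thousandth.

-2.132

%ΔQ = (6651 − 3306)/[(3306 + 6651)/2] = 3345/4978.5 ≈ 0.6719.
%ΔP = (33.1 − 45.48)/[(45.48 + 33.1)/2] = -12.38/39.29 ≈ -0.3151.
Arc elasticity E = %ΔQ/%ΔP ≈ 0.6719/-0.3151 ≈ -2.132.
|E| > 1: demand is elastic over this range.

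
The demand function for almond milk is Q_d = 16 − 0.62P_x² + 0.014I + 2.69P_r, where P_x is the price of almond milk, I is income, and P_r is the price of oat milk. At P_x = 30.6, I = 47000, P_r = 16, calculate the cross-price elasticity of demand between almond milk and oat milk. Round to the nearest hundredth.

0.32

Substituting, Q_d = 16 − 0.62(30.6)² + 0.014(47000) + 2.69(16) = 16 − 580.5432 + 658 + 43.04 = 136.4968.
∂Q_d/∂P_r = +2.69, so E_xy = 2.69·(16/136.4968) ≈ 0.32.
E_xy > 0: the goods are substitutes.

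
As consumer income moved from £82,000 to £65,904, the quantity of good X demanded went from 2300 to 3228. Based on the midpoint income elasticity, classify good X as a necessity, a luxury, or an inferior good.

inferior

%ΔQ = (3228 − 2300)/[(2300+3228)/2] = 928/2764 ≈ 0.3357.
%ΔY = (65,904 − 82,000)/[(82,000+65,904)/2] = -16096/73952 ≈ -0.2177.
E_I = %ΔQ/%ΔY ≈ -1.543.
E_I < 0: inferior good.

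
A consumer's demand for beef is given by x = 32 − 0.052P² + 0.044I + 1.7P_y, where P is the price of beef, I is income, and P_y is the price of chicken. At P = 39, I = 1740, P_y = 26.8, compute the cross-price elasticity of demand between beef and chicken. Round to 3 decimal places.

0.607

At the given point, x = 32 − 0.052(39)² + 0.044(1740) + 1.7(26.8) = 32 − 79.092 + 76.56 + 45.56 = 75.028.
∂x/∂P_y = +1.7, so E_xy = 1.7·(26.8/75.028) ≈ 0.607.
E_xy > 0: the goods are substitutes.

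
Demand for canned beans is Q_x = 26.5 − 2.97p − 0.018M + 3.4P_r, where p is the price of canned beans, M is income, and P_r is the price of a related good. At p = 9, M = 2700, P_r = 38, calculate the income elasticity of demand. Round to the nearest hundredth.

First evaluate Q_x: 26.5 − 2.97(9) − 0.018(2700) + 3.4(38) = 26.5 − 26.73 − 48.6 + 129.2 = 80.37.
∂Q_x/∂M = −0.018, so E_I = -0.018·(2700/80.37) ≈ -0.60.
E_I < 0: inferior good.

-0.60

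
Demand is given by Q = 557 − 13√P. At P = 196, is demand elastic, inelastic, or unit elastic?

At P = 196, Q = 375.
dQ/dP = −13/(2√P) = −13/(2·14).
Point elasticity E = (dQ/dP)·(P/Q) = -0.4643 × 196/375 ≈ -0.243.
|E| ≈ 0.243 < 1, so demand is inelastic.

inelastic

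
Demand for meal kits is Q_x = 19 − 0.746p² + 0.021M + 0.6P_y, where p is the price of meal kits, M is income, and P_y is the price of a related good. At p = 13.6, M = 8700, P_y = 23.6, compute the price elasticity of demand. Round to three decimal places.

-3.543

First evaluate Q_x: 19 − 0.746(13.6)² + 0.021(8700) + 0.6(23.6) = 19 − 137.9802 + 182.7 + 14.16 = 77.8798.
∂Q_x/∂p = −2·0.746·p = -20.2912, so E_p = -20.2912·(13.6/77.8798) ≈ -3.543.
|E_p| > 1: demand is elastic.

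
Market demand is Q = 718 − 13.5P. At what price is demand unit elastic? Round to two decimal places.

26.59

For linear demand Q = a − bP, E = −bP/(a − bP). |E| = 1 ⇒ bP = a − bP ⇒ P = a/(2b).
P = 718/(2·13.5) ≈ 26.59.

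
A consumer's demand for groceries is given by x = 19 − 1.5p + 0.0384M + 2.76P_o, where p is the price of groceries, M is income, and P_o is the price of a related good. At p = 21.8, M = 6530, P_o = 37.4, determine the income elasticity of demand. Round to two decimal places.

Substituting, x = 19 − 1.5(21.8) + 0.0384(6530) + 2.76(37.4) = 19 − 32.7 + 250.752 + 103.224 = 340.276.
∂x/∂M = +0.0384, so E_I = 0.0384·(6530/340.276) ≈ 0.74.
E_I ∈ (0,1): normal good (necessity).

0.74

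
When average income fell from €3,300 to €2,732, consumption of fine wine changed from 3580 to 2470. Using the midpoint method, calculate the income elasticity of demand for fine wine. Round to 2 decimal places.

%ΔQ = (2470 − 3580)/[(3580+2470)/2] = -1110/3025 ≈ -0.3669.
%ΔY = (2,732 − 3,300)/[(3,300+2,732)/2] = -568/3016 ≈ -0.1883.
E_I = %ΔQ/%ΔY ≈ 1.95.
E_I > 1: normal good (luxury).

1.95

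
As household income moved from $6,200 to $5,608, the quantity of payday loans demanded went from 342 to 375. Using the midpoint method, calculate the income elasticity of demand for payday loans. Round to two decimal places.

%ΔQ = (375 − 342)/[(342+375)/2] = 33/358.5 ≈ 0.0921.
%ΔI = (5,608 − 6,200)/[(6,200+5,608)/2] = -592/5904 ≈ -0.1003.
E_I = %ΔQ/%ΔI ≈ -0.92.
E_I < 0: inferior good.

-0.92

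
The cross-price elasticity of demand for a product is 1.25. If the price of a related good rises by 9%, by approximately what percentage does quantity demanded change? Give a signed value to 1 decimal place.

11.3

%ΔQ ≈ E × %ΔP_y = (1.25) × (9%) ≈ 11.3%.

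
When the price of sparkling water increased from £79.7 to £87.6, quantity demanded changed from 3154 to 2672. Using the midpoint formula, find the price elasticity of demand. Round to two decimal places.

-1.75

%ΔQ = (2672 − 3154)/[(3154 + 2672)/2] = -482/2913 ≈ -0.1655.
%Δp = (87.6 − 79.7)/[(79.7 + 87.6)/2] = 7.9/83.65 ≈ 0.0944.
Arc elasticity E = %ΔQ/%Δp ≈ -0.1655/0.0944 ≈ -1.75.
|E| > 1: demand is elastic over this range.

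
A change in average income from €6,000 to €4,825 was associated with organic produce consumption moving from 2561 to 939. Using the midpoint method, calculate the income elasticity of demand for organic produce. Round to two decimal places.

4.27

%ΔQ = (939 − 2561)/[(2561+939)/2] = -1622/1750 ≈ -0.9269.
%ΔY = (4,825 − 6,000)/[(6,000+4,825)/2] = -1175/5412.5 ≈ -0.2171.
E_I = %ΔQ/%ΔY ≈ 4.27.
E_I > 1: normal good (luxury).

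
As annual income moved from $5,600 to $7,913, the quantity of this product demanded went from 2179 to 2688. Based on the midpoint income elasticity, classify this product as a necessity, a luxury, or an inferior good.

%ΔQ = (2688 − 2179)/[(2179+2688)/2] = 509/2433.5 ≈ 0.2092.
%ΔY = (7,913 − 5,600)/[(5,600+7,913)/2] = 2313/6756.5 ≈ 0.3423.
E_I = %ΔQ/%ΔY ≈ 0.611.
E_I ∈ (0,1): normal good (necessity).

necessity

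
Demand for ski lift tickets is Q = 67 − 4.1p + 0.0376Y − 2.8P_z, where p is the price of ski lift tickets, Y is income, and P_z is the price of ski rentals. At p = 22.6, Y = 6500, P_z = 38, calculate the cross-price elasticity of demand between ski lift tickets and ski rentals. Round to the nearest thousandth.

Evaluating quantity at (p, Y, P_z) gives Q = 67 − 4.1(22.6) + 0.0376(6500) − 2.8(38) = 67 − 92.66 + 244.4 − 106.4 = 112.34.
∂Q/∂P_z = −2.8, so E_xy = -2.8·(38/112.34) ≈ -0.947.
E_xy < 0: the goods are complements.

-0.947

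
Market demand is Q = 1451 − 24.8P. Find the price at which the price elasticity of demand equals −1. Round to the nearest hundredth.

29.25

For linear demand Q = a − bP, E = −bP/(a − bP). |E| = 1 ⇒ bP = a − bP ⇒ P = a/(2b).
P = 1451/(2·24.8) ≈ 29.25.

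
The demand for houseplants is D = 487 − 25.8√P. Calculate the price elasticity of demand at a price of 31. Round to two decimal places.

At P = 31, D = 343.3517.
dD/dP = −25.8/(2√P) = −25.8/(2·5.5678).
Point elasticity E = (dD/dP)·(P/D) = -2.3169 × 31/343.3517 ≈ -0.21.
|E| < 1, so demand is inelastic at this price.

-0.21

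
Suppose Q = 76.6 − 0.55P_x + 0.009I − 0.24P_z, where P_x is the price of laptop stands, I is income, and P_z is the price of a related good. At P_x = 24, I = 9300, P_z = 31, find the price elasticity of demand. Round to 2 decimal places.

-0.09

Substituting, Q = 76.6 − 0.55(24) + 0.009(9300) − 0.24(31) = 76.6 − 13.2 + 83.7 − 7.44 = 139.66.
∂Q/∂P_x = −0.55, so E_p = (−0.55)·(24/139.66) ≈ -0.09.
|E_p| < 1: demand is inelastic.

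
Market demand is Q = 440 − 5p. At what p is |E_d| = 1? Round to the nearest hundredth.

For linear demand Q = a − bp, E = −bp/(a − bp). |E| = 1 ⇒ bp = a − bp ⇒ p = a/(2b).
p = 440/(2·5) = 44.00.

44.00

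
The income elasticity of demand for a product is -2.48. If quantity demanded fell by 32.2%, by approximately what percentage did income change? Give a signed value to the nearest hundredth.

12.98

%ΔQ ≈ E × %ΔI ⇒ %ΔI = %ΔQ / E = (-32.2%)/(-2.48) ≈ 12.98%.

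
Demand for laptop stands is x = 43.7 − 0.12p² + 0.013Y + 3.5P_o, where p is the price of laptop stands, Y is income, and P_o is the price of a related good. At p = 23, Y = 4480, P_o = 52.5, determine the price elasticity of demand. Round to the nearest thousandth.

-0.571

First evaluate x: 43.7 − 0.12(23)² + 0.013(4480) + 3.5(52.5) = 43.7 − 63.48 + 58.24 + 183.75 = 222.21.
∂x/∂p = −2·0.12·p = -5.52, so E_p = -5.52·(23/222.21) ≈ -0.571.
|E_p| < 1: demand is inelastic.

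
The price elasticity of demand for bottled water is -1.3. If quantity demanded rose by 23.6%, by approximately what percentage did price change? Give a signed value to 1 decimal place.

%ΔQ ≈ E × %ΔP ⇒ %ΔP = %ΔQ / E = (23.6%)/(-1.3) ≈ -18.2%.

-18.2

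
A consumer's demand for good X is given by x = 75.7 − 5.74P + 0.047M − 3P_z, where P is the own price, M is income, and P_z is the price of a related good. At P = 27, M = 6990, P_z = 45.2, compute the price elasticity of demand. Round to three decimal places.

-1.364

At the given point, x = 75.7 − 5.74(27) + 0.047(6990) − 3(45.2) = 75.7 − 154.98 + 328.53 − 135.6 = 113.65.
∂x/∂P = −5.74, so E_p = (−5.74)·(27/113.65) ≈ -1.364.
|E_p| > 1: demand is elastic.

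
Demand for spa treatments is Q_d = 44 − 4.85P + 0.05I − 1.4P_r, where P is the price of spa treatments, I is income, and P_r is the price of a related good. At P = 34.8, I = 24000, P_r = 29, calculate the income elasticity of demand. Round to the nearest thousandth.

1.160

First evaluate Q_d: 44 − 4.85(34.8) + 0.05(24000) − 1.4(29) = 44 − 168.78 + 1200 − 40.6 = 1034.62.
∂Q_d/∂I = +0.05, so E_I = 0.05·(24000/1034.62) ≈ 1.160.
E_I > 1: normal good (luxury).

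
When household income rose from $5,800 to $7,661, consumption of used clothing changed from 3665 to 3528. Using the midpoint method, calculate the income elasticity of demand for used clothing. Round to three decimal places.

-0.138

%ΔQ = (3528 − 3665)/[(3665+3528)/2] = -137/3596.5 ≈ -0.0381.
%ΔI = (7,661 − 5,800)/[(5,800+7,661)/2] = 1861/6730.5 ≈ 0.2765.
E_I = %ΔQ/%ΔI ≈ -0.138.
E_I < 0: inferior good.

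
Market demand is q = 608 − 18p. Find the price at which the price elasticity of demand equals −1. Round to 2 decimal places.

16.89

For linear demand q = a − bp, E = −bp/(a − bp). |E| = 1 ⇒ bp = a − bp ⇒ p = a/(2b).
p = 608/(2·18) ≈ 16.89.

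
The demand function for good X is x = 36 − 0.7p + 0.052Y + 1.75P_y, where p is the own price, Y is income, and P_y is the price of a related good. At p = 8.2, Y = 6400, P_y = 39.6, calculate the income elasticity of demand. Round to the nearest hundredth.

0.77

First evaluate x: 36 − 0.7(8.2) + 0.052(6400) + 1.75(39.6) = 36 − 5.74 + 332.8 + 69.3 = 432.36.
∂x/∂Y = +0.052, so E_I = 0.052·(6400/432.36) ≈ 0.77.
E_I ∈ (0,1): normal good (necessity).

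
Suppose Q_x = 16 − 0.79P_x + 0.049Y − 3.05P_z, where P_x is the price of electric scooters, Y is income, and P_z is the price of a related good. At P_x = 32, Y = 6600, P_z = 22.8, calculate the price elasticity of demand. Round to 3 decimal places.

-0.103

Substituting, Q_x = 16 − 0.79(32) + 0.049(6600) − 3.05(22.8) = 16 − 25.28 + 323.4 − 69.54 = 244.58.
∂Q_x/∂P_x = −0.79, so E_p = (−0.79)·(32/244.58) ≈ -0.103.
|E_p| < 1: demand is inelastic.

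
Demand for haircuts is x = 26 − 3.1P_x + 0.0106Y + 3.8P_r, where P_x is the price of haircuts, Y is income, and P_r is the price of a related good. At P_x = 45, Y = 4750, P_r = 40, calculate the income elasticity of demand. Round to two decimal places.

0.57

At the given point, x = 26 − 3.1(45) + 0.0106(4750) + 3.8(40) = 26 − 139.5 + 50.35 + 152 = 88.85.
∂x/∂Y = +0.0106, so E_I = 0.0106·(4750/88.85) ≈ 0.57.
E_I ∈ (0,1): normal good (necessity).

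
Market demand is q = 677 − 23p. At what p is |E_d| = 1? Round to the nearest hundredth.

For linear demand q = a − bp, E = −bp/(a − bp). |E| = 1 ⇒ bp = a − bp ⇒ p = a/(2b).
p = 677/(2·23) ≈ 14.72.

14.72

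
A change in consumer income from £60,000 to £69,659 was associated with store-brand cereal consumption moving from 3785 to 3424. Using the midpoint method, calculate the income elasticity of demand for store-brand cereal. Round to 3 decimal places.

-0.672

%ΔQ = (3424 − 3785)/[(3785+3424)/2] = -361/3604.5 ≈ -0.1002.
%ΔI = (69,659 − 60,000)/[(60,000+69,659)/2] = 9659/64829.5 ≈ 0.1490.
E_I = %ΔQ/%ΔI ≈ -0.672.
E_I < 0: inferior good.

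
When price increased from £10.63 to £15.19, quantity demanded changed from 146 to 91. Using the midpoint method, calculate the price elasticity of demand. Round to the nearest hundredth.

-1.31

%ΔQ = (91 − 146)/[(146 + 91)/2] = -55/118.5 ≈ -0.4641.
%ΔP = (15.19 − 10.63)/[(10.63 + 15.19)/2] = 4.56/12.91 ≈ 0.3532.
Arc elasticity E = %ΔQ/%ΔP ≈ -0.4641/0.3532 ≈ -1.31.
|E| > 1: demand is elastic over this range.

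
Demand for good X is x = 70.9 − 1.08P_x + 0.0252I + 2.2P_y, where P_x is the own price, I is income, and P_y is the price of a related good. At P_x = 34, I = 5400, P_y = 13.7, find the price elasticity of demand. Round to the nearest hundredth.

Evaluating quantity at (P_x, I, P_y) gives x = 70.9 − 1.08(34) + 0.0252(5400) + 2.2(13.7) = 70.9 − 36.72 + 136.08 + 30.14 = 200.4.
∂x/∂P_x = −1.08, so E_p = (−1.08)·(34/200.4) ≈ -0.18.
|E_p| < 1: demand is inelastic.

-0.18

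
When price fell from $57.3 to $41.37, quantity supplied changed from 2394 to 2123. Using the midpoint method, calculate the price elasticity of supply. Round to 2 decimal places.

%Δq = (2123 − 2394)/[(2394 + 2123)/2] = -271/2258.5 ≈ -0.1200.
%Δp = (41.37 − 57.3)/[(57.3 + 41.37)/2] = -15.93/49.335 ≈ -0.3229.
Arc elasticity E = %Δq/%Δp ≈ -0.1200/-0.3229 ≈ 0.37.
|E| < 1: supply is inelastic over this range.

0.37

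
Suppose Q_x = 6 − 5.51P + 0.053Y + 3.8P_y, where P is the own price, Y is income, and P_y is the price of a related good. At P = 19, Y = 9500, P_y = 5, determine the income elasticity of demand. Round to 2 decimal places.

1.19

Q_x = 6 − 5.51(19) + 0.053(9500) + 3.8(5) = 6 − 104.69 + 503.5 + 19 = 423.81.
∂Q_x/∂Y = +0.053, so E_I = 0.053·(9500/423.81) ≈ 1.19.
E_I > 1: normal good (luxury).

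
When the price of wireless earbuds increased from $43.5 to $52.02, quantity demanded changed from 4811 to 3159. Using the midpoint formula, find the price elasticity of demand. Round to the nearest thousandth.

%Δq = (3159 − 4811)/[(4811 + 3159)/2] = -1652/3985 ≈ -0.4146.
%Δp = (52.02 − 43.5)/[(43.5 + 52.02)/2] = 8.52/47.76 ≈ 0.1784.
Arc elasticity E = %Δq/%Δp ≈ -0.4146/0.1784 ≈ -2.324.
|E| > 1: demand is elastic over this range.

-2.324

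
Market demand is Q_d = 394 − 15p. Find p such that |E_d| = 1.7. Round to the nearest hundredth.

Set −bp/(a − bp) = −1.7 ⇒ bp = 1.7(a − bp) ⇒ bp(1+1.7) = 1.7·a.
p = 1.7·394/(15·2.7) ≈ 16.54.

16.54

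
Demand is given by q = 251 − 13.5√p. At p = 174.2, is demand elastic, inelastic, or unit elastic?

At p = 174.2, q = 72.8205.
dq/dp = −13.5/(2√p) = −13.5/(2·13.1985).
Point elasticity E = (dq/dp)·(p/q) = -0.5114 × 174.2/72.8205 ≈ -1.223.
|E| ≈ 1.223 > 1, so demand is elastic.

elastic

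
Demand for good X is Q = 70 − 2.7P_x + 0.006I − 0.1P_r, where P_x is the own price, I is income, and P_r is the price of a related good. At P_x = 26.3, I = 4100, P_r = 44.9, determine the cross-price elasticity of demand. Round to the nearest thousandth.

First evaluate Q: 70 − 2.7(26.3) + 0.006(4100) − 0.1(44.9) = 70 − 71.01 + 24.6 − 4.49 = 19.1.
∂Q/∂P_r = −0.1, so E_xy = -0.1·(44.9/19.1) ≈ -0.235.
E_xy < 0: the goods are complements.

-0.235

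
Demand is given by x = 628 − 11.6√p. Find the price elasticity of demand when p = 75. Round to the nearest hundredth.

At p = 75, x = 527.5411.
dx/dp = −11.6/(2√p) = −11.6/(2·8.6603).
Point elasticity E = (dx/dp)·(p/x) = -0.6697 × 75/527.5411 ≈ -0.10.
|E| < 1, so demand is inelastic at this price.

-0.10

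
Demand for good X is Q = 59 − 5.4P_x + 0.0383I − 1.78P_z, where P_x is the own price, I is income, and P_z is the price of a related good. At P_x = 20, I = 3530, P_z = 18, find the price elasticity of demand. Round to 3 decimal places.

-1.994

At the given point, Q = 59 − 5.4(20) + 0.0383(3530) − 1.78(18) = 59 − 108 + 135.199 − 32.04 = 54.159.
∂Q/∂P_x = −5.4, so E_p = (−5.4)·(20/54.159) ≈ -1.994.
|E_p| > 1: demand is elastic.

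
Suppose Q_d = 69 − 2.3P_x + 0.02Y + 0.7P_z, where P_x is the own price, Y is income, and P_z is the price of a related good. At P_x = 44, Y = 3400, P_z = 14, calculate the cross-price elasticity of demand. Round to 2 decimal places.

0.21

At the given point, Q_d = 69 − 2.3(44) + 0.02(3400) + 0.7(14) = 69 − 101.2 + 68 + 9.8 = 45.6.
∂Q_d/∂P_z = +0.7, so E_xy = 0.7·(14/45.6) ≈ 0.21.
E_xy > 0: the goods are substitutes.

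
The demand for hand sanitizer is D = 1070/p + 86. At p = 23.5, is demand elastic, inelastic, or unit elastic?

inelastic

At p = 23.5, D = 131.5319.
dD/dp = −1070/p² = −1.9375.
Point elasticity E = (dD/dp)·(p/D) = -1.9375 × 23.5/131.5319 ≈ -0.346.
|E| ≈ 0.346 < 1, so demand is inelastic.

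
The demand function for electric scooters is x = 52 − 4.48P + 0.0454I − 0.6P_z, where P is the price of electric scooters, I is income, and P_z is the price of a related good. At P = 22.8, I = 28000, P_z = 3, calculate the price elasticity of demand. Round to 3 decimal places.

First evaluate x: 52 − 4.48(22.8) + 0.0454(28000) − 0.6(3) = 52 − 102.144 + 1271.2 − 1.8 = 1219.256.
∂x/∂P = −4.48, so E_p = (−4.48)·(22.8/1219.256) ≈ -0.084.
|E_p| < 1: demand is inelastic.

-0.084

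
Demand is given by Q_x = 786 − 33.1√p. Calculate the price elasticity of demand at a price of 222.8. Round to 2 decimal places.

-0.85

At p = 222.8, Q_x = 291.9333.
dQ_x/dp = −33.1/(2√p) = −33.1/(2·14.9265).
Point elasticity E = (dQ_x/dp)·(p/Q_x) = -1.1088 × 222.8/291.9333 ≈ -0.85.
|E| < 1, so demand is inelastic at this price.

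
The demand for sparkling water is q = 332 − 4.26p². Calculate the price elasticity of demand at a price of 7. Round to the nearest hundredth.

At p = 7, q = 123.26.
dq/dp = −2·4.26·p = −59.64.
Point elasticity E = (dq/dp)·(p/q) = -59.64 × 7/123.26 ≈ -3.39.
|E| > 1, so demand is elastic at this price.

-3.39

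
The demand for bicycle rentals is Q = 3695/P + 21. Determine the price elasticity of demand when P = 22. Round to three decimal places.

At P = 22, Q = 188.9545.
dQ/dP = −3695/P² = −7.6343.
Point elasticity E = (dQ/dP)·(P/Q) = -7.6343 × 22/188.9545 ≈ -0.889.
|E| < 1, so demand is inelastic at this price.

-0.889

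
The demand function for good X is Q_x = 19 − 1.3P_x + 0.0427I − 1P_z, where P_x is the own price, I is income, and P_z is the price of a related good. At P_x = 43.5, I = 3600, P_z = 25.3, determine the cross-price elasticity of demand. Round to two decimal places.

-0.28

Substituting, Q_x = 19 − 1.3(43.5) + 0.0427(3600) − 1(25.3) = 19 − 56.55 + 153.72 − 25.3 = 90.87.
∂Q_x/∂P_z = −1, so E_xy = -1·(25.3/90.87) ≈ -0.28.
E_xy < 0: the goods are complements.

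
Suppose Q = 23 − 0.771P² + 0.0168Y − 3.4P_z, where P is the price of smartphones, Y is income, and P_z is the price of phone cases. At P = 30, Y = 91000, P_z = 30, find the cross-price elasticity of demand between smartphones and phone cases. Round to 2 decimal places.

-0.13

First evaluate Q: 23 − 0.771(30)² + 0.0168(91000) − 3.4(30) = 23 − 693.9 + 1528.8 − 102 = 755.9.
∂Q/∂P_z = −3.4, so E_xy = -3.4·(30/755.9) ≈ -0.13.
E_xy < 0: the goods are complements.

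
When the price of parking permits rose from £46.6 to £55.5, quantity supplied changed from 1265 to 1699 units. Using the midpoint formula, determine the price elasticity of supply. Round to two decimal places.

%ΔQ = (1699 − 1265)/[(1265 + 1699)/2] = 434/1482 ≈ 0.2928.
%ΔP = (55.5 − 46.6)/[(46.6 + 55.5)/2] = 8.9/51.05 ≈ 0.1743.
Arc elasticity E = %ΔQ/%ΔP ≈ 0.2928/0.1743 ≈ 1.68.
|E| > 1: supply is elastic over this range.

1.68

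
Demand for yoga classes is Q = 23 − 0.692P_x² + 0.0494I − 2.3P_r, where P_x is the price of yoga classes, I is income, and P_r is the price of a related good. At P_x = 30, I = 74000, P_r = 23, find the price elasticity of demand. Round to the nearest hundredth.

At the given point, Q = 23 − 0.692(30)² + 0.0494(74000) − 2.3(23) = 23 − 622.8 + 3655.6 − 52.9 = 3002.9.
∂Q/∂P_x = −2·0.692·P_x = -41.52, so E_p = -41.52·(30/3002.9) ≈ -0.41.
|E_p| < 1: demand is inelastic.

-0.41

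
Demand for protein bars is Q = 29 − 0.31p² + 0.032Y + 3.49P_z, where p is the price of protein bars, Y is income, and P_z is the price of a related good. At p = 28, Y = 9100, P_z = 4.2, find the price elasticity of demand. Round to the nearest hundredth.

Q = 29 − 0.31(28)² + 0.032(9100) + 3.49(4.2) = 29 − 243.04 + 291.2 + 14.658 = 91.818.
∂Q/∂p = −2·0.31·p = -17.36, so E_p = -17.36·(28/91.818) ≈ -5.29.
|E_p| > 1: demand is elastic.

-5.29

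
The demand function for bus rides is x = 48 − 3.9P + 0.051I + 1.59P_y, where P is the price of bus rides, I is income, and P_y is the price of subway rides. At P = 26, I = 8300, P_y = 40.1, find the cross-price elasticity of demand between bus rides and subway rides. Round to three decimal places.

Substituting, x = 48 − 3.9(26) + 0.051(8300) + 1.59(40.1) = 48 − 101.4 + 423.3 + 63.759 = 433.659.
∂x/∂P_y = +1.59, so E_xy = 1.59·(40.1/433.659) ≈ 0.147.
E_xy > 0: the goods are substitutes.

0.147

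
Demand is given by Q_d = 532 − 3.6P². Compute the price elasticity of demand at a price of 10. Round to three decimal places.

At P = 10, Q_d = 172.
dQ_d/dP = −2·3.6·P = −72.
Point elasticity E = (dQ_d/dP)·(P/Q_d) = -72 × 10/172 ≈ -4.186.
|E| > 1, so demand is elastic at this price.

-4.186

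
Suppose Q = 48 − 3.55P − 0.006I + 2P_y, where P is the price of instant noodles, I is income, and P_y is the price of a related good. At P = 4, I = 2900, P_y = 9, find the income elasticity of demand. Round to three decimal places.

Q = 48 − 3.55(4) − 0.006(2900) + 2(9) = 48 − 14.2 − 17.4 + 18 = 34.4.
∂Q/∂I = −0.006, so E_I = -0.006·(2900/34.4) ≈ -0.506.
E_I < 0: inferior good.

-0.506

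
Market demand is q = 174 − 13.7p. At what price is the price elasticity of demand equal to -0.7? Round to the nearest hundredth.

5.23

Set −bp/(a − bp) = −0.7 ⇒ bp = 0.7(a − bp) ⇒ bp(1+0.7) = 0.7·a.
p = 0.7·174/(13.7·1.7) ≈ 5.23.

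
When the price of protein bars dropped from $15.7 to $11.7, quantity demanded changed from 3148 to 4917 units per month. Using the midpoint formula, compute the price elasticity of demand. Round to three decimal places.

%ΔQ = (4917 − 3148)/[(3148 + 4917)/2] = 1769/4032.5 ≈ 0.4387.
%ΔP = (11.7 − 15.7)/[(15.7 + 11.7)/2] = -4/13.7 ≈ -0.2920.
Arc elasticity E = %ΔQ/%ΔP ≈ 0.4387/-0.2920 ≈ -1.502.
|E| > 1: demand is elastic over this range.

-1.502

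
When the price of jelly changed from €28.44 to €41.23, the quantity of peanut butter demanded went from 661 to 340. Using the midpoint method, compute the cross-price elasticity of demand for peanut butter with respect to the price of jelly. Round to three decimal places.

%ΔQ_x = (340 − 661)/[(661+340)/2] = -321/500.5 ≈ -0.6414.
%ΔP_y = (41.23 − 28.44)/[(28.44+41.23)/2] ≈ 0.3672.
E_xy = -0.6414/0.3672 ≈ -1.747.
E_xy < 0, so peanut butter and jelly are complements.

-1.747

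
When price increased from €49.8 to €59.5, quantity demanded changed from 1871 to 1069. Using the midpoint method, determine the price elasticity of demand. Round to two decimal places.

-3.07

%ΔQ = (1069 − 1871)/[(1871 + 1069)/2] = -802/1470 ≈ -0.5456.
%ΔP = (59.5 − 49.8)/[(49.8 + 59.5)/2] = 9.7/54.65 ≈ 0.1775.
Arc elasticity E = %ΔQ/%ΔP ≈ -0.5456/0.1775 ≈ -3.07.
|E| > 1: demand is elastic over this range.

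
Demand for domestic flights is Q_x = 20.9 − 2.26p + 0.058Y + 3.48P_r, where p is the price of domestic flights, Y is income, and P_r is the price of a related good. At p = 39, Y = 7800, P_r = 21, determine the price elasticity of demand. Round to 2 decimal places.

-0.19

Q_x = 20.9 − 2.26(39) + 0.058(7800) + 3.48(21) = 20.9 − 88.14 + 452.4 + 73.08 = 458.24.
∂Q_x/∂p = −2.26, so E_p = (−2.26)·(39/458.24) ≈ -0.19.
|E_p| < 1: demand is inelastic.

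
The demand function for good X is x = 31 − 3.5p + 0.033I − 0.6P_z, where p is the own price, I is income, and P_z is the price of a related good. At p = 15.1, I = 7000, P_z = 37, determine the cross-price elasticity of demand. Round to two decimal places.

At the given point, x = 31 − 3.5(15.1) + 0.033(7000) − 0.6(37) = 31 − 52.85 + 231 − 22.2 = 186.95.
∂x/∂P_z = −0.6, so E_xy = -0.6·(37/186.95) ≈ -0.12.
E_xy < 0: the goods are complements.

-0.12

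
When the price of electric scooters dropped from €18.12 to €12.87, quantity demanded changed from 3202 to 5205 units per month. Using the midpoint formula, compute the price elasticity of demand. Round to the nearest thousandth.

%Δq = (5205 − 3202)/[(3202 + 5205)/2] = 2003/4203.5 ≈ 0.4765.
%ΔP = (12.87 − 18.12)/[(18.12 + 12.87)/2] = -5.25/15.495 ≈ -0.3388.
Arc elasticity E = %Δq/%ΔP ≈ 0.4765/-0.3388 ≈ -1.406.
|E| > 1: demand is elastic over this range.

-1.406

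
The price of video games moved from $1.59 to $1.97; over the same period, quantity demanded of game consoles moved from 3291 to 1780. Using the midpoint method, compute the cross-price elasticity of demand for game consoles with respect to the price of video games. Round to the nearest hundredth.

%ΔQ_x = (1780 − 3291)/[(3291+1780)/2] = -1511/2535.5 ≈ -0.5959.
%ΔP_y = (1.97 − 1.59)/[(1.59+1.97)/2] ≈ 0.2135.
E_xy = -0.5959/0.2135 ≈ -2.79.
E_xy < 0, so game consoles and video games are complements.

-2.79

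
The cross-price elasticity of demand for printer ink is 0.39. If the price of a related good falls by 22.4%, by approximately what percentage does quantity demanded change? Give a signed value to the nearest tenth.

%ΔQ ≈ E × %ΔP_y = (0.39) × (-22.4%) ≈ -8.7%.

-8.7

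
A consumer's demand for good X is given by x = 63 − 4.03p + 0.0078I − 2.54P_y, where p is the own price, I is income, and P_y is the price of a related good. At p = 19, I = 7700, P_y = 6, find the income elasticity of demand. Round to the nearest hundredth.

1.92

At the given point, x = 63 − 4.03(19) + 0.0078(7700) − 2.54(6) = 63 − 76.57 + 60.06 − 15.24 = 31.25.
∂x/∂I = +0.0078, so E_I = 0.0078·(7700/31.25) ≈ 1.92.
E_I > 1: normal good (luxury).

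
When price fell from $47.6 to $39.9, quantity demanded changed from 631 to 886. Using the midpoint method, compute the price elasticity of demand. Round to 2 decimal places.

-1.91

%Δq = (886 − 631)/[(631 + 886)/2] = 255/758.5 ≈ 0.3362.
%Δp = (39.9 − 47.6)/[(47.6 + 39.9)/2] = -7.7/43.75 ≈ -0.1760.
Arc elasticity E = %Δq/%Δp ≈ 0.3362/-0.1760 ≈ -1.91.
|E| > 1: demand is elastic over this range.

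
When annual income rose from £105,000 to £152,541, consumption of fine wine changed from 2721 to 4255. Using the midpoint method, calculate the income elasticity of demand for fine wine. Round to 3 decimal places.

%ΔQ = (4255 − 2721)/[(2721+4255)/2] = 1534/3488 ≈ 0.4398.
%ΔI = (152,541 − 105,000)/[(105,000+152,541)/2] = 47541/128770.5 ≈ 0.3692.
E_I = %ΔQ/%ΔI ≈ 1.191.
E_I > 1: normal good (luxury).

1.191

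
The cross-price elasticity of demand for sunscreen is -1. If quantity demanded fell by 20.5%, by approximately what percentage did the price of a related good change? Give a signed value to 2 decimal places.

%ΔQ ≈ E × %ΔP_y ⇒ %ΔP_y = %ΔQ / E = (-20.5%)/(-1) = 20.50%.

20.50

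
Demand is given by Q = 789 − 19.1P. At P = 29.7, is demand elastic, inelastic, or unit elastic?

At P = 29.7, Q = 221.73.
dQ/dP = −19.1.
Point elasticity E = (dQ/dP)·(P/Q) = -19.1 × 29.7/221.73 ≈ -2.558.
|E| ≈ 2.558 > 1, so demand is elastic.

elastic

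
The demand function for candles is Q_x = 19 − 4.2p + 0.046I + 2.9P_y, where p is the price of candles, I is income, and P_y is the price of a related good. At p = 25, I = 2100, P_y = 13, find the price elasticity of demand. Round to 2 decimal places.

First evaluate Q_x: 19 − 4.2(25) + 0.046(2100) + 2.9(13) = 19 − 105 + 96.6 + 37.7 = 48.3.
∂Q_x/∂p = −4.2, so E_p = (−4.2)·(25/48.3) ≈ -2.17.
|E_p| > 1: demand is elastic.

-2.17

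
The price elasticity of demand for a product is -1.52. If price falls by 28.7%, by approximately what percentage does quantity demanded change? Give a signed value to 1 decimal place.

%ΔQ ≈ E × %ΔP = (-1.52) × (-28.7%) ≈ 43.6%.

43.6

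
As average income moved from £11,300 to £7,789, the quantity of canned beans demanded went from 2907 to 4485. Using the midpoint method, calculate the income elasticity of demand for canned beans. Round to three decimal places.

-1.161

%ΔQ = (4485 − 2907)/[(2907+4485)/2] = 1578/3696 ≈ 0.4269.
%ΔI = (7,789 − 11,300)/[(11,300+7,789)/2] = -3511/9544.5 ≈ -0.3679.
E_I = %ΔQ/%ΔI ≈ -1.161.
E_I < 0: inferior good.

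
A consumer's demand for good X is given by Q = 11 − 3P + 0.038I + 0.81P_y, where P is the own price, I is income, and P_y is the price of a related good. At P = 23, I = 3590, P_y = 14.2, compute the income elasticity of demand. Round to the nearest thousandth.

First evaluate Q: 11 − 3(23) + 0.038(3590) + 0.81(14.2) = 11 − 69 + 136.42 + 11.502 = 89.922.
∂Q/∂I = +0.038, so E_I = 0.038·(3590/89.922) ≈ 1.517.
E_I > 1: normal good (luxury).

1.517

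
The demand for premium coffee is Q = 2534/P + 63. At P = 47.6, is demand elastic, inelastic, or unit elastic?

At P = 47.6, Q = 116.2353.
dQ/dP = −2534/P² = −1.1184.
Point elasticity E = (dQ/dP)·(P/Q) = -1.1184 × 47.6/116.2353 ≈ -0.458.
|E| ≈ 0.458 < 1, so demand is inelastic.

inelastic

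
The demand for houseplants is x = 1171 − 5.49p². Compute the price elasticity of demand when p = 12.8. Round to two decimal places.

At p = 12.8, x = 271.5184.
dx/dp = −2·5.49·p = −140.544.
Point elasticity E = (dx/dp)·(p/x) = -140.544 × 12.8/271.5184 ≈ -6.63.
|E| > 1, so demand is elastic at this price.

-6.63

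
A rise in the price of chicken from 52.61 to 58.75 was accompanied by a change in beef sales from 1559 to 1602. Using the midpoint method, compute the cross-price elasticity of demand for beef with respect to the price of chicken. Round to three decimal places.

0.247

%ΔQ_x = (1602 − 1559)/[(1559+1602)/2] = 43/1580.5 ≈ 0.0272.
%ΔP_y = (58.75 − 52.61)/[(52.61+58.75)/2] ≈ 0.1103.
E_xy = 0.0272/0.1103 ≈ 0.247.
E_xy > 0, so beef and chicken are substitutes.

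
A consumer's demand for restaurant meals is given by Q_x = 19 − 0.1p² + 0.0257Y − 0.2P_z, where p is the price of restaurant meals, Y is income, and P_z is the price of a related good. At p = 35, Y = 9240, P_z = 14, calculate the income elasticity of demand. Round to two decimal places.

1.81

Substituting, Q_x = 19 − 0.1(35)² + 0.0257(9240) − 0.2(14) = 19 − 122.5 + 237.468 − 2.8 = 131.168.
∂Q_x/∂Y = +0.0257, so E_I = 0.0257·(9240/131.168) ≈ 1.81.
E_I > 1: normal good (luxury).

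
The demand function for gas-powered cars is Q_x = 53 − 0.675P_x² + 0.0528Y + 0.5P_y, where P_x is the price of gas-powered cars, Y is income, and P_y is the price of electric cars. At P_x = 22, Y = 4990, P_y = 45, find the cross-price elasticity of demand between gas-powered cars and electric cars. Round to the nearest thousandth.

1.833

Q_x = 53 − 0.675(22)² + 0.0528(4990) + 0.5(45) = 53 − 326.7 + 263.472 + 22.5 = 12.272.
∂Q_x/∂P_y = +0.5, so E_xy = 0.5·(45/12.272) ≈ 1.833.
E_xy > 0: the goods are substitutes.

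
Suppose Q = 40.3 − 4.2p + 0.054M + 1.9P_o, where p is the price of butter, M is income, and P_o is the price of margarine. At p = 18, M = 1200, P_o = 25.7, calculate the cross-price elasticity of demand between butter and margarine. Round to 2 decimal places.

Q = 40.3 − 4.2(18) + 0.054(1200) + 1.9(25.7) = 40.3 − 75.6 + 64.8 + 48.83 = 78.33.
∂Q/∂P_o = +1.9, so E_xy = 1.9·(25.7/78.33) ≈ 0.62.
E_xy > 0: the goods are substitutes.

0.62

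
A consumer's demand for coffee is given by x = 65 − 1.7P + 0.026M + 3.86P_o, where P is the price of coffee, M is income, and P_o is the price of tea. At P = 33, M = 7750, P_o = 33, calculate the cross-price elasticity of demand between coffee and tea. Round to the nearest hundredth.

At the given point, x = 65 − 1.7(33) + 0.026(7750) + 3.86(33) = 65 − 56.1 + 201.5 + 127.38 = 337.78.
∂x/∂P_o = +3.86, so E_xy = 3.86·(33/337.78) ≈ 0.38.
E_xy > 0: the goods are substitutes.

0.38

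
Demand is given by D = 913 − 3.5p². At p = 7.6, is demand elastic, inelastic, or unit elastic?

At p = 7.6, D = 710.84.
dD/dp = −2·3.5·p = −53.2.
Point elasticity E = (dD/dp)·(p/D) = -53.2 × 7.6/710.84 ≈ -0.569.
|E| ≈ 0.569 < 1, so demand is inelastic.

inelastic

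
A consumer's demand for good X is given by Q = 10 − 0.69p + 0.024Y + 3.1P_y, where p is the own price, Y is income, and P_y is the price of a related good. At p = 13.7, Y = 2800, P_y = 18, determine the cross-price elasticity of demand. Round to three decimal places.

Substituting, Q = 10 − 0.69(13.7) + 0.024(2800) + 3.1(18) = 10 − 9.453 + 67.2 + 55.8 = 123.547.
∂Q/∂P_y = +3.1, so E_xy = 3.1·(18/123.547) ≈ 0.452.
E_xy > 0: the goods are substitutes.

0.452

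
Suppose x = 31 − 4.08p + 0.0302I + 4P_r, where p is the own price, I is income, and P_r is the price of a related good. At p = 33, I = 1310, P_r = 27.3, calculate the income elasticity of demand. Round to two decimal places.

At the given point, x = 31 − 4.08(33) + 0.0302(1310) + 4(27.3) = 31 − 134.64 + 39.562 + 109.2 = 45.122.
∂x/∂I = +0.0302, so E_I = 0.0302·(1310/45.122) ≈ 0.88.
E_I ∈ (0,1): normal good (necessity).

0.88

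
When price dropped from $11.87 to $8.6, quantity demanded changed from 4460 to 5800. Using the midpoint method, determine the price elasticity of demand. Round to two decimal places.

-0.82

%Δq = (5800 − 4460)/[(4460 + 5800)/2] = 1340/5130 ≈ 0.2612.
%Δp = (8.6 − 11.87)/[(11.87 + 8.6)/2] = -3.27/10.235 ≈ -0.3195.
Arc elasticity E = %Δq/%Δp ≈ 0.2612/-0.3195 ≈ -0.82.
|E| < 1: demand is inelastic over this range.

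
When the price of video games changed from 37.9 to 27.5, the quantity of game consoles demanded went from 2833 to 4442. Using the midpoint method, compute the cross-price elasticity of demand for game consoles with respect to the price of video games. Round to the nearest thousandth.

-1.391

%ΔQ_x = (4442 − 2833)/[(2833+4442)/2] = 1609/3637.5 ≈ 0.4423.
%ΔP_y = (27.5 − 37.9)/[(37.9+27.5)/2] ≈ -0.3180.
E_xy = 0.4423/-0.3180 ≈ -1.391.
E_xy < 0, so game consoles and video games are complements.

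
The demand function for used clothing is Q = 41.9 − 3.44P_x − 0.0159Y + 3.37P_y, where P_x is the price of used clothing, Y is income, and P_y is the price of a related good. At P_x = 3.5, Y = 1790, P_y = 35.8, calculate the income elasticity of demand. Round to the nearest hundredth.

-0.23

Q = 41.9 − 3.44(3.5) − 0.0159(1790) + 3.37(35.8) = 41.9 − 12.04 − 28.461 + 120.646 = 122.045.
∂Q/∂Y = −0.0159, so E_I = -0.0159·(1790/122.045) ≈ -0.23.
E_I < 0: inferior good.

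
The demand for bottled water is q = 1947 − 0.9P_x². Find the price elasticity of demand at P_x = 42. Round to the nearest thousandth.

-8.835

At P_x = 42, q = 359.4.
dq/dP_x = −2·0.9·P_x = −75.6.
Point elasticity E = (dq/dP_x)·(P_x/q) = -75.6 × 42/359.4 ≈ -8.835.
|E| > 1, so demand is elastic at this price.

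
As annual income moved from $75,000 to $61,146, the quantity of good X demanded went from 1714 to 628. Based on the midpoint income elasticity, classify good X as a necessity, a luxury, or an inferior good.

luxury

%ΔQ = (628 − 1714)/[(1714+628)/2] = -1086/1171 ≈ -0.9274.
%ΔM = (61,146 − 75,000)/[(75,000+61,146)/2] = -13854/68073 ≈ -0.2035.
E_I = %ΔQ/%ΔM ≈ 4.557.
E_I > 1: normal good (luxury).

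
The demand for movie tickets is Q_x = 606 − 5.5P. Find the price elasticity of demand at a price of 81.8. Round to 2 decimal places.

At P = 81.8, Q_x = 156.1.
dQ_x/dP = −5.5.
Point elasticity E = (dQ_x/dP)·(P/Q_x) = -5.5 × 81.8/156.1 ≈ -2.88.
|E| > 1, so demand is elastic at this price.

-2.88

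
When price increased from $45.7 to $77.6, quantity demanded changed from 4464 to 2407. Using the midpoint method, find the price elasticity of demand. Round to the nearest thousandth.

-1.157

%ΔQ = (2407 − 4464)/[(4464 + 2407)/2] = -2057/3435.5 ≈ -0.5987.
%Δp = (77.6 − 45.7)/[(45.7 + 77.6)/2] = 31.9/61.65 ≈ 0.5174.
Arc elasticity E = %ΔQ/%Δp ≈ -0.5987/0.5174 ≈ -1.157.
|E| > 1: demand is elastic over this range.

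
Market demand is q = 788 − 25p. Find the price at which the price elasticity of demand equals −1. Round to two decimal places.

For linear demand q = a − bp, E = −bp/(a − bp). |E| = 1 ⇒ bp = a − bp ⇒ p = a/(2b).
p = 788/(2·25) = 15.76.

15.76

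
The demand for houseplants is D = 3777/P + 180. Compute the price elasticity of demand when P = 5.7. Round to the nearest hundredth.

At P = 5.7, D = 842.6316.
dD/dP = −3777/P² = −116.2512.
Point elasticity E = (dD/dP)·(P/D) = -116.2512 × 5.7/842.6316 ≈ -0.79.
|E| < 1, so demand is inelastic at this price.

-0.79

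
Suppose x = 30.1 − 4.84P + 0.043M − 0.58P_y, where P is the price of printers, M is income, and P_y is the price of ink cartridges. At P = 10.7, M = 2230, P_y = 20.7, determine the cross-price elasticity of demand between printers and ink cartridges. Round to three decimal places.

-0.193

First evaluate x: 30.1 − 4.84(10.7) + 0.043(2230) − 0.58(20.7) = 30.1 − 51.788 + 95.89 − 12.006 = 62.196.
∂x/∂P_y = −0.58, so E_xy = -0.58·(20.7/62.196) ≈ -0.193.
E_xy < 0: the goods are complements.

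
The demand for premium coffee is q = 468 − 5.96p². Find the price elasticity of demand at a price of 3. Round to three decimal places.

-0.259

At p = 3, q = 414.36.
dq/dp = −2·5.96·p = −35.76.
Point elasticity E = (dq/dp)·(p/q) = -35.76 × 3/414.36 ≈ -0.259.
|E| < 1, so demand is inelastic at this price.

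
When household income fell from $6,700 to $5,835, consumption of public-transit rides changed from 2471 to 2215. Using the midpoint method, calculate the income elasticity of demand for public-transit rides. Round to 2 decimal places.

0.79

%ΔQ = (2215 − 2471)/[(2471+2215)/2] = -256/2343 ≈ -0.1093.
%ΔM = (5,835 − 6,700)/[(6,700+5,835)/2] = -865/6267.5 ≈ -0.1380.
E_I = %ΔQ/%ΔM ≈ 0.79.
E_I ∈ (0,1): normal good (necessity).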